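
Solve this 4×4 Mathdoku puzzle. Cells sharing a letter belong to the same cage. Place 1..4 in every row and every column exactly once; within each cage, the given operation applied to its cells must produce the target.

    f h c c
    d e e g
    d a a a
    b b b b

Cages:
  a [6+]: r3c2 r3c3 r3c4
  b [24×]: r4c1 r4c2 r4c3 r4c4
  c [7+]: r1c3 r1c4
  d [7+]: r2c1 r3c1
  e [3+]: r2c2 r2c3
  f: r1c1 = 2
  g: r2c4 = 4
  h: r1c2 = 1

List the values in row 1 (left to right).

2 1 4 3

F is a freebie, so r1c1 = 2.
H is a freebie, leaving r1c2 = 1.
1 is placed in column 2, leaving r2c2 = 2.
Row 2 now contains 2, leaving r2c3 = 1.
Cage g is given, which forces r2c4 = 4.
Column 2 now contains 2, so r3c2 = 3.
3 is placed in row 3, which forces r3c3 = 2.
Row 3 already has 2, leaving r3c4 = 1.
Column 2 now contains 3, so r4c2 = 4.
Row 4 already has 4; hence r4c3 = 3.
Row 4 now contains 3; hence r4c4 = 2.
Column 3 already has 3, which forces r1c3 = 4.
Column 4 already has 4; hence r1c4 = 3.
4 is placed in row 2, which forces r2c1 = 3.
3 is placed in row 3, leaving r3c1 = 4.
Row 4 now contains 3, which forces r4c1 = 1.
Completed grid: 2 1 4 3 / 3 2 1 4 / 4 3 2 1 / 1 4 3 2.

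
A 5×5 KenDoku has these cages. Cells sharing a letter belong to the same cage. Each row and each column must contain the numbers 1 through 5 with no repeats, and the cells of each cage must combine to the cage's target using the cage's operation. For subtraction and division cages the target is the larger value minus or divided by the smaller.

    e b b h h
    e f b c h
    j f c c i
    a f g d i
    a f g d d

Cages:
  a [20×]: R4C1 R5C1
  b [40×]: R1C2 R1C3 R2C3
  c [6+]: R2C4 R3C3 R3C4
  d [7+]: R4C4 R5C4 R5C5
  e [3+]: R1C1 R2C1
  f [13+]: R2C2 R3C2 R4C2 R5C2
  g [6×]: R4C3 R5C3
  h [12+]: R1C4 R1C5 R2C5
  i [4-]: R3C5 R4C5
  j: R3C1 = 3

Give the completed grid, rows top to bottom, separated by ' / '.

1 2 4 5 3 / 2 1 5 3 4 / 3 4 1 2 5 / 5 3 2 4 1 / 4 5 3 1 2

Cage j is a single given cell, leaving R3C1 = 3.
In row 1, 1 can only go at R1C1, so R1C1 = 1.
Column 1 now contains 1, which forces R2C1 = 2.
Column 2 needs a 2, and only R1C2 is open for it.
Column 3 needs a 1, and only R3C3 is open for it.
Row 3 already has 1, leaving R3C5 = 5.
Cage i needs two cells with difference 4, so R4C5 = 1.
Cage h has sum 12, so R1C4 = 5.
Row 3 now contains 5, so R3C2 = 4.
Row 3 now contains 4, leaving R3C4 = 2.
Row 1 already has 5, which forces R1C3 = 4.
Row 1 already has 4, so R1C5 = 3.
Cage b has product 40, which forces R2C3 = 5.
Cage c needs sum 6, leaving R2C4 = 3.
Column 5 now contains 3, so R2C5 = 4.
Column 4 now contains 3; hence R4C4 = 4.
Cage d needs sum 7, so R5C4 = 1.
Column 5 now contains 3, which forces R5C5 = 2.
Row 2 now contains 3, which forces R2C2 = 1.
Row 4 now contains 4, which forces R4C1 = 5.
Row 4 already has 5, so R4C2 = 3.
Cage g's pair has product 6, so R4C3 = 2.
Cage a needs two cells with product 20, leaving R5C1 = 4.
Column 2 already has 3; hence R5C2 = 5.
Row 5 already has 2, so R5C3 = 3.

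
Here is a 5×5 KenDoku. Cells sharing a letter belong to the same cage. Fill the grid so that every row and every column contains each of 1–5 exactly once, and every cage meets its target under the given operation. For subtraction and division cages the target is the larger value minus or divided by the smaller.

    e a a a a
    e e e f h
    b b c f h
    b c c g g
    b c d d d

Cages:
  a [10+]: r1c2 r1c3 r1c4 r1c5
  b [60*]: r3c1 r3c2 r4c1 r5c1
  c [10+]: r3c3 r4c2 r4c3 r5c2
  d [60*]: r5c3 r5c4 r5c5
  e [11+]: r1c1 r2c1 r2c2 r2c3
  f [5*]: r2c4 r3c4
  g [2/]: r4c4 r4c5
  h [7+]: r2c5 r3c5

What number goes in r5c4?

Row 1 needs a 5, and only r1c1 is open for it.
Cage b needs product 60, which forces r3c2 = 5.
Row 3 already has 5, leaving r3c4 = 1.
Column 4 already has 1, so r2c4 = 5.
In row 2, 4 can only go at r2c5, so r2c5 = 4.
Column 5 now contains 4; hence r3c5 = 3.
Column 5 now contains 3, so r5c5 = 5.
3 is placed in row 3; hence r3c1 = 4.
4 is placed in row 3, leaving r3c3 = 2.
Row 4 needs a 5, and only r4c3 is open for it.
The only place for 3 in row 4 is r4c1.
Column 1 already has 3, so r5c1 = 1.
Row 5 now contains 1; hence r5c2 = 2.
Column 1 already has 1; hence r2c1 = 2.
2 is placed in column 2; hence r4c2 = 1.
1 is placed in row 4; hence r4c5 = 2.
Cage a needs sum 10, so r1c4 = 2.
2 is placed in column 5, leaving r1c5 = 1.
Column 2 already has 1, leaving r2c2 = 3.
Cage e has sum 11; hence r2c3 = 1.
Row 4 now contains 2; hence r4c4 = 4.
Column 4 now contains 4, which forces r5c4 = 3.
Column 2 already has 3; hence r1c2 = 4.
The 4 cells of cage a must have sum 10, which forces r1c3 = 3.
Row 5 already has 3, leaving r5c3 = 4.
The full grid is 5 4 3 2 1 / 2 3 1 5 4 / 4 5 2 1 3 / 3 1 5 4 2 / 1 2 4 3 5.

3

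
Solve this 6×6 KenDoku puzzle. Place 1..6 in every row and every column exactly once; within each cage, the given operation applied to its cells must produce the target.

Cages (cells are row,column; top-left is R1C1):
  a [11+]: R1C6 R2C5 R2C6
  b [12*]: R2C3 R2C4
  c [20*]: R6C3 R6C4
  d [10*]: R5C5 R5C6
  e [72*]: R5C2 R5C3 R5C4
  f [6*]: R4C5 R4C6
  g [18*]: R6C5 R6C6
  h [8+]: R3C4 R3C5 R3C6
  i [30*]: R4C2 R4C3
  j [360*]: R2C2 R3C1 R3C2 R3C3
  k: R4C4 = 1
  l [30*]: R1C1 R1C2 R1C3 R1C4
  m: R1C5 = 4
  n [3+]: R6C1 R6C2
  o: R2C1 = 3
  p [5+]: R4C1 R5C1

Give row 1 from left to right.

5 2 1 3 4 6

M is a freebie, which forces R1C5 = 4.
Cage o is a single given cell, leaving R2C1 = 3.
Cage k is given; hence R4C4 = 1.
Cage p needs two cells with sum 5, so R4C1 = 4.
Cage p needs two cells with sum 5, which forces R5C1 = 1.
1 is placed in column 1; hence R6C1 = 2.
Row 6 now contains 2, leaving R6C2 = 1.
Column 1 now contains 2; hence R1C1 = 5.
Cage l has product 30, which forces R1C3 = 1.
Column 1 already has 5, leaving R3C1 = 6.
In row 1, 6 can only go at R1C6, so R1C6 = 6.
Cage a has sum 11, so R2C5 = 1.
Cage a needs sum 11; hence R2C6 = 4.
The two cells of cage g must have product 18, which forces R6C5 = 6.
Column 6 now contains 6, leaving R6C6 = 3.
The 3 cells of cage h must have sum 8, which forces R3C6 = 1.
Cage f's pair has product 6; hence R4C5 = 3.
Column 6 already has 3, leaving R4C6 = 2.
2 is placed in column 6, which forces R5C6 = 5.
5 is placed in row 5; hence R5C5 = 2.
The 3 cells of cage h must have sum 8, leaving R3C4 = 2.
Column 5 now contains 2, so R3C5 = 5.
The 4 cells of cage l must have product 30, so R1C2 = 2.
Column 4 already has 2, leaving R1C4 = 3.
Cage j has product 360, leaving R2C2 = 5.
The two cells of cage b must have product 12, which forces R2C3 = 2.
Column 4 already has 2, leaving R2C4 = 6.
Column 2 now contains 5, which forces R4C2 = 6.
6 is placed in row 4; hence R4C3 = 5.
Column 4 now contains 6, which forces R5C4 = 4.
Column 3 now contains 5, which forces R6C3 = 4.
Column 4 now contains 4; hence R6C4 = 5.
Cage j has product 360, which forces R3C2 = 4.
4 is placed in column 3, leaving R3C3 = 3.
Row 5 already has 4, leaving R5C2 = 3.
The 3 cells of cage e must have product 72, which forces R5C3 = 6.
Filled in: 5 2 1 3 4 6 / 3 5 2 6 1 4 / 6 4 3 2 5 1 / 4 6 5 1 3 2 / 1 3 6 4 2 5 / 2 1 4 5 6 3.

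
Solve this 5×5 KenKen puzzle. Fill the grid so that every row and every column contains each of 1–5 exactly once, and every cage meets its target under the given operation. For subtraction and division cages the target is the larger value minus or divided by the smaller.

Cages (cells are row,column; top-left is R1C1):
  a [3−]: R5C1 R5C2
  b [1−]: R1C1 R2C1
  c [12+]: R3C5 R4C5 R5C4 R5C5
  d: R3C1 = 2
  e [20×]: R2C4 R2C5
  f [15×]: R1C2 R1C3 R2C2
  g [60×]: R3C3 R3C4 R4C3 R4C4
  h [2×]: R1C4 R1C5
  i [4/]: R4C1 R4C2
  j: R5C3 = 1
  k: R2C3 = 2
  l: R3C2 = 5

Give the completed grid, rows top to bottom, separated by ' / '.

4 3 5 2 1 / 3 1 2 4 5 / 2 5 4 1 3 / 1 4 3 5 2 / 5 2 1 3 4

Cage k is given; hence R2C3 = 2.
D is a freebie; hence R3C1 = 2.
L is a freebie; hence R3C2 = 5.
Cage j is given, which forces R5C3 = 1.
Cage f needs product 15; hence R1C3 = 5.
Cage a's pair has difference 3, which forces R5C1 = 5.
Cage a needs two cells with difference 3; hence R5C2 = 2.
The 4 cells of cage g must have product 60, leaving R3C4 = 1.
The 4 cells of cage g must have product 60, which forces R4C4 = 5.
1 is placed in column 4, which forces R1C4 = 2.
The two cells of cage h must have product 2, which forces R1C5 = 1.
Column 4 now contains 5, leaving R2C4 = 4.
The two cells of cage e must have product 20, which forces R2C5 = 5.
1 is placed in column 5, leaving R4C5 = 2.
4 is placed in column 4; hence R5C4 = 3.
Row 5 already has 3; hence R5C5 = 4.
Cage b's pair has difference 1, which forces R1C1 = 4.
1 is placed in row 1, which forces R1C2 = 3.
4 is placed in row 2; hence R2C1 = 3.
Cage f needs product 15, leaving R2C2 = 1.
Column 5 already has 4, leaving R3C5 = 3.
Column 1 now contains 4; hence R4C1 = 1.
Column 2 already has 1, which forces R4C2 = 4.
Row 4 now contains 4, so R4C3 = 3.
Row 3 now contains 3, leaving R3C3 = 4.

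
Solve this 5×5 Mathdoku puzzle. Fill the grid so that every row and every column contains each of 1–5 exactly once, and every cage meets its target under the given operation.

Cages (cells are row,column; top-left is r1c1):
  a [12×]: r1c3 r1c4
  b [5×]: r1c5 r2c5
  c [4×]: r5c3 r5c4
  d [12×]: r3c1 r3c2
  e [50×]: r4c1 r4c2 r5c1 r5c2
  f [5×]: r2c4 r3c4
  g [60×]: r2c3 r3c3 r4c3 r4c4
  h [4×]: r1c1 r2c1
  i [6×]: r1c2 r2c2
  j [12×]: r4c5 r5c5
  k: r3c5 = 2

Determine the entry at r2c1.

Cage k is given, leaving r3c5 = 2.
The only place for 2 in row 1 is r1c2.
Column 2 already has 2, so r2c2 = 3.
Column 2 now contains 3; hence r3c2 = 4.
Row 3 now contains 4, which forces r3c1 = 3.
The only place for 5 in row 1 is r1c5.
Column 5 already has 5; hence r2c5 = 1.
Cage h's pair has product 4; hence r1c1 = 1.
Row 2 already has 1, so r2c1 = 4.
Row 2 already has 1, leaving r2c4 = 5.
The two cells of cage f must have product 5, leaving r3c4 = 1.
Column 4 already has 1, so r5c4 = 4.
Row 5 now contains 4, which forces r5c5 = 3.
Cage a's pair has product 12, which forces r1c3 = 4.
Column 4 now contains 4; hence r1c4 = 3.
5 is placed in row 2, leaving r2c3 = 2.
1 is placed in row 3, leaving r3c3 = 5.
Cage g needs product 60, which forces r4c3 = 3.
Cage g has product 60; hence r4c4 = 2.
3 is placed in column 5, leaving r4c5 = 4.
Row 5 now contains 4, which forces r5c3 = 1.
2 is placed in row 4; hence r4c1 = 5.
Cage e needs product 50, leaving r4c2 = 1.
Cage e needs product 50; hence r5c1 = 2.
1 is placed in row 5, which forces r5c2 = 5.
Completed grid: 1 2 4 3 5 / 4 3 2 5 1 / 3 4 5 1 2 / 5 1 3 2 4 / 2 5 1 4 3.

4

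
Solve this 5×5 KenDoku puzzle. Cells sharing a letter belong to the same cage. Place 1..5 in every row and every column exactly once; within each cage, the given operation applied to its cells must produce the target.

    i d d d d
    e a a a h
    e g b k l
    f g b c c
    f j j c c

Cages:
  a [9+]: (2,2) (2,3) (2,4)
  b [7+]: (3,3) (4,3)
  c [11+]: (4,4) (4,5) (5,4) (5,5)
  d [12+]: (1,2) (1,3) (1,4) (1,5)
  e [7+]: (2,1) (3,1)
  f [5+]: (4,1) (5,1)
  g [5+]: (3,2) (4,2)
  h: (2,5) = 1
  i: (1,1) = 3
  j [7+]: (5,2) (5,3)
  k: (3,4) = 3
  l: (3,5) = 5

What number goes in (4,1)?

Cage i is a single given cell; hence (1,1) = 3.
Cage h is given, which forces (2,5) = 1.
Cage k is given, which forces (3,4) = 3.
L is a freebie, which forces (3,5) = 5.
Cage e needs two cells with sum 7, so (2,1) = 5.
Cage e's pair has sum 7; hence (3,1) = 2.
2 is placed in row 3, which forces (3,3) = 4.
Row 3 now contains 4, which forces (3,2) = 1.
The two cells of cage g must have sum 5, leaving (4,2) = 4.
Cage b's pair has sum 7, so (4,3) = 3.
Row 4 already has 3; hence (4,5) = 2.
Column 5 already has 2, which forces (1,5) = 4.
Cage a has sum 9, leaving (2,2) = 3.
Column 3 already has 3, leaving (2,3) = 2.
Cage a needs sum 9, so (2,4) = 4.
4 is placed in row 4, so (4,1) = 1.
1 is placed in row 4, leaving (4,4) = 5.
Cage f's pair has sum 5, so (5,1) = 4.
2 is placed in column 3; hence (5,3) = 5.
Column 4 already has 5, leaving (5,4) = 1.
Cage c has sum 11, so (5,5) = 3.
Cage d has sum 12, which forces (1,2) = 5.
5 is placed in column 3, leaving (1,3) = 1.
Column 4 already has 1, so (1,4) = 2.
5 is placed in row 5, so (5,2) = 2.
The full grid is 3 5 1 2 4 / 5 3 2 4 1 / 2 1 4 3 5 / 1 4 3 5 2 / 4 2 5 1 3.

1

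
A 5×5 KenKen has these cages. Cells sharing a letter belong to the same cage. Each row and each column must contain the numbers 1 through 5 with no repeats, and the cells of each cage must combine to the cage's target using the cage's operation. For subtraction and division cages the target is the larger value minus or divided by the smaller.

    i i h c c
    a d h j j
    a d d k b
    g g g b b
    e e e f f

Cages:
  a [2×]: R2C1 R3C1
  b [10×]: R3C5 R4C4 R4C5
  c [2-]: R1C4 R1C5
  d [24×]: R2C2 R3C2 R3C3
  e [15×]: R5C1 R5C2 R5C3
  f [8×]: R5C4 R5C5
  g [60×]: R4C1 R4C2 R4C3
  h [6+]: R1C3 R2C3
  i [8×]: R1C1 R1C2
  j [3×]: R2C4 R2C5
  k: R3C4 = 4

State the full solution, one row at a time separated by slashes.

K is a freebie, so R3C4 = 4.
Column 4 already has 4, so R5C4 = 2.
Row 5 already has 2, which forces R5C5 = 4.
Cage d needs product 24, leaving R2C2 = 4.
Cage i needs two cells with product 8; hence R1C1 = 4.
Column 2 already has 4, so R1C2 = 2.
2 is placed in column 2, leaving R3C2 = 3.
Row 3 already has 3, leaving R3C3 = 2.
3 is placed in column 2, so R4C2 = 5.
Row 4 now contains 5; hence R4C4 = 1.
Row 4 now contains 1, so R4C5 = 2.
Column 2 already has 5; hence R5C2 = 1.
Cage a's pair has product 2, which forces R2C1 = 2.
1 is placed in column 4; hence R2C4 = 3.
Cage j's pair has product 3, leaving R2C5 = 1.
2 is placed in row 3, leaving R3C1 = 1.
Cage b has product 10; hence R3C5 = 5.
Row 4 now contains 5, which forces R4C1 = 3.
Cage g has product 60, which forces R4C3 = 4.
3 is placed in column 1; hence R5C1 = 5.
Row 5 now contains 5; hence R5C3 = 3.
The two cells of cage h must have sum 6, which forces R1C3 = 1.
3 is placed in column 4, so R1C4 = 5.
5 is placed in column 5, leaving R1C5 = 3.
1 is placed in row 2, which forces R2C3 = 5.

4 2 1 5 3 / 2 4 5 3 1 / 1 3 2 4 5 / 3 5 4 1 2 / 5 1 3 2 4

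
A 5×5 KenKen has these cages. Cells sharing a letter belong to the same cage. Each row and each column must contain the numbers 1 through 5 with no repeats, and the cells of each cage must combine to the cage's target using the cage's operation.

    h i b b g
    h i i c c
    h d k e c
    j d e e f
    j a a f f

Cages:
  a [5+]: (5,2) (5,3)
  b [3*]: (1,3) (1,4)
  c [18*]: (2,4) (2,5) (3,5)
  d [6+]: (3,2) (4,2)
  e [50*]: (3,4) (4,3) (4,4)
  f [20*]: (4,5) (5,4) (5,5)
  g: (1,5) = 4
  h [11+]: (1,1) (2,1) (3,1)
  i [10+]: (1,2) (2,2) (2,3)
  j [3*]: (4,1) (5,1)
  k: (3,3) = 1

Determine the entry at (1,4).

G is a freebie, which forces (1,5) = 4.
The 3 cells of cage c must have product 18, leaving (2,4) = 3.
The 3 cells of cage c must have product 18, which forces (2,5) = 2.
K is a freebie, so (3,3) = 1.
Cage e needs product 50, leaving (3,4) = 5.
The 3 cells of cage c must have product 18; hence (3,5) = 3.
Cage e has product 50, so (4,3) = 5.
Cage e needs product 50; hence (4,4) = 2.
Row 4 already has 5, which forces (4,5) = 1.
1 is placed in column 5, so (5,5) = 5.
Column 3 now contains 1, so (1,3) = 3.
3 is placed in column 4; hence (1,4) = 1.
5 is placed in column 3, so (2,3) = 4.
Cage d's pair has sum 6; hence (3,2) = 2.
Row 4 now contains 1, leaving (4,1) = 3.
Row 4 now contains 1, which forces (4,2) = 4.
Cage j's pair has product 3, so (5,1) = 1.
Row 5 already has 1, leaving (5,2) = 3.
Column 3 already has 4; hence (5,3) = 2.
The 3 cells of cage f must have product 20; hence (5,4) = 4.
The 3 cells of cage h must have sum 11, which forces (1,1) = 2.
Row 1 now contains 1, leaving (1,2) = 5.
Row 2 already has 4, leaving (2,1) = 5.
The 3 cells of cage i must have sum 10, leaving (2,2) = 1.
2 is placed in row 3; hence (3,1) = 4.
Filled in: 2 5 3 1 4 / 5 1 4 3 2 / 4 2 1 5 3 / 3 4 5 2 1 / 1 3 2 4 5.

1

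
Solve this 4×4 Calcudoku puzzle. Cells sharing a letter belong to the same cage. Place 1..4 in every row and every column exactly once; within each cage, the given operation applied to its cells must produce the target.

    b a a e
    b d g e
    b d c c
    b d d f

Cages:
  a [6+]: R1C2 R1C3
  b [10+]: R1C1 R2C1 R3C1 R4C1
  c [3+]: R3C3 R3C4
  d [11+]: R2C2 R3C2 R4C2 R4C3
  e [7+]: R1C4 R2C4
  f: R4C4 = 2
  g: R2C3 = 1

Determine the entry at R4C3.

3

Cage g is a single given cell; hence R2C3 = 1.
1 is placed in column 3, which forces R3C3 = 2.
Row 3 already has 2, leaving R3C4 = 1.
Cage f is a single given cell; hence R4C4 = 2.
The two cells of cage a must have sum 6; hence R1C2 = 2.
Column 3 now contains 2, which forces R1C3 = 4.
Row 1 now contains 4, leaving R1C4 = 3.
Column 4 now contains 3, which forces R2C4 = 4.
Cage d needs sum 11; hence R4C2 = 1.
4 is placed in column 3; hence R4C3 = 3.
Row 1 already has 3, which forces R1C1 = 1.
Cage b has sum 10; hence R2C1 = 2.
Row 2 already has 4; hence R2C2 = 3.
The 4 cells of cage b must have sum 10; hence R3C1 = 3.
The 4 cells of cage d must have sum 11; hence R3C2 = 4.
Row 4 now contains 3; hence R4C1 = 4.
Completed grid: 1 2 4 3 / 2 3 1 4 / 3 4 2 1 / 4 1 3 2.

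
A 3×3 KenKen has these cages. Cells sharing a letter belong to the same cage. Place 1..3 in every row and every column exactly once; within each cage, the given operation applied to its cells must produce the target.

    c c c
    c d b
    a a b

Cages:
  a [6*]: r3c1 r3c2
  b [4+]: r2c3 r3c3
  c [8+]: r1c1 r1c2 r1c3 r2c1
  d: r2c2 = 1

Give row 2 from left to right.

The 4 cells of cage c must have sum 8, so r2c1 = 2.
Cage d is given, so r2c2 = 1.
Row 2 now contains 1; hence r2c3 = 3.
Column 1 already has 2, so r3c1 = 3.
3 is placed in row 3, so r3c2 = 2.
3 is placed in column 3, which forces r3c3 = 1.
3 is placed in column 1, so r1c1 = 1.
Column 2 now contains 2; hence r1c2 = 3.
Column 3 already has 1, so r1c3 = 2.
Completed grid: 1 3 2 / 2 1 3 / 3 2 1.

2 1 3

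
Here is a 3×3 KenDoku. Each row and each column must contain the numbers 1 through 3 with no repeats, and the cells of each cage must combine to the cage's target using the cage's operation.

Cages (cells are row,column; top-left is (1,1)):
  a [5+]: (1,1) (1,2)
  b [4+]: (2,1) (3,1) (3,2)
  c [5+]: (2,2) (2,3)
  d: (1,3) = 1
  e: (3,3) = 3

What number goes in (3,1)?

2

D is a freebie, so (1,3) = 1.
The 3 cells of cage b must have sum 4, which forces (2,1) = 1.
The 3 cells of cage b must have sum 4, so (3,1) = 2.
Cage b needs sum 4, so (3,2) = 1.
E is a freebie, so (3,3) = 3.
Column 1 already has 2, so (1,1) = 3.
The two cells of cage a must have sum 5, which forces (1,2) = 2.
The two cells of cage c must have sum 5; hence (2,2) = 3.
Column 3 already has 3, leaving (2,3) = 2.
The full grid is 3 2 1 / 1 3 2 / 2 1 3.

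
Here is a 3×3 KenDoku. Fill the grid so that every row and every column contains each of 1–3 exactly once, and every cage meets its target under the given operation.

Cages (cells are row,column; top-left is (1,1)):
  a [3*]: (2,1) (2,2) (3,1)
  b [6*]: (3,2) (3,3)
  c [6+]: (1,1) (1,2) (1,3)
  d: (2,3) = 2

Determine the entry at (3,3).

3

Cage a has product 3, which forces (2,1) = 3.
The 3 cells of cage a must have product 3, leaving (2,2) = 1.
Cage d is given; hence (2,3) = 2.
Cage a needs product 3, leaving (3,1) = 1.
Column 3 now contains 2, which forces (3,3) = 3.
Column 1 already has 1, which forces (1,1) = 2.
The 3 cells of cage c must have sum 6, leaving (1,2) = 3.
Column 3 now contains 3, leaving (1,3) = 1.
Row 3 already has 3, which forces (3,2) = 2.
Filled in: 2 3 1 / 3 1 2 / 1 2 3.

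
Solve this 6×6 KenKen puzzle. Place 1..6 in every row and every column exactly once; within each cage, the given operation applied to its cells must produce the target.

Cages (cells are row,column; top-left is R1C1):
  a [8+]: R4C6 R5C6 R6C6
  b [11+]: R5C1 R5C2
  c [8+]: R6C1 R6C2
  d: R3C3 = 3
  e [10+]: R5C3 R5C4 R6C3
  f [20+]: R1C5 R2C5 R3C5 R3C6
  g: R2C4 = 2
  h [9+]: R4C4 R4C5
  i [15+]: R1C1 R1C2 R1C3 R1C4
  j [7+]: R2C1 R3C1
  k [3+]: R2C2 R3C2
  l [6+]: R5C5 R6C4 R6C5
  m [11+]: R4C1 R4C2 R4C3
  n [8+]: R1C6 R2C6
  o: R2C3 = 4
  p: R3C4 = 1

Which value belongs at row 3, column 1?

4

O is a freebie, leaving R2C3 = 4.
Cage g is a single given cell; hence R2C4 = 2.
Cage d is a single given cell, which forces R3C3 = 3.
Cage p is a single given cell, leaving R3C4 = 1.
1 is placed in column 4; hence R6C4 = 3.
Row 2 now contains 2, leaving R2C2 = 1.
1 is placed in row 3, which forces R3C2 = 2.
Cage e needs sum 10, so R5C4 = 4.
Column 2 already has 2, which forces R6C2 = 6.
Cage j's pair has sum 7; hence R2C1 = 3.
Cage j's pair has sum 7, leaving R3C1 = 4.
The two cells of cage b must have sum 11, leaving R5C1 = 6.
Column 2 already has 6, so R5C2 = 5.
Row 5 already has 5, which forces R5C3 = 1.
1 is placed in row 5; hence R5C5 = 2.
Row 5 now contains 2, which forces R5C6 = 3.
Row 6 already has 6, leaving R6C1 = 2.
Column 3 already has 1; hence R6C3 = 5.
Column 5 already has 2, which forces R6C5 = 1.
Row 6 now contains 1, leaving R6C6 = 4.
Cage i needs sum 15, so R1C1 = 1.
The 4 cells of cage i must have sum 15, leaving R1C2 = 3.
Cage i has sum 15, which forces R1C3 = 6.
The 4 cells of cage i must have sum 15, which forces R1C4 = 5.
Row 1 already has 3; hence R1C5 = 4.
Cage n's pair has sum 8, leaving R1C6 = 2.
The two cells of cage n must have sum 8, so R2C6 = 6.
6 is placed in column 6; hence R3C6 = 5.
1 is placed in column 1, so R4C1 = 5.
The 3 cells of cage m must have sum 11; hence R4C2 = 4.
6 is placed in column 3, leaving R4C3 = 2.
Column 4 already has 5; hence R4C4 = 6.
Column 5 now contains 4; hence R4C5 = 3.
Cage a needs sum 8; hence R4C6 = 1.
6 is placed in row 2, so R2C5 = 5.
5 is placed in row 3, leaving R3C5 = 6.
The full grid is 1 3 6 5 4 2 / 3 1 4 2 5 6 / 4 2 3 1 6 5 / 5 4 2 6 3 1 / 6 5 1 4 2 3 / 2 6 5 3 1 4.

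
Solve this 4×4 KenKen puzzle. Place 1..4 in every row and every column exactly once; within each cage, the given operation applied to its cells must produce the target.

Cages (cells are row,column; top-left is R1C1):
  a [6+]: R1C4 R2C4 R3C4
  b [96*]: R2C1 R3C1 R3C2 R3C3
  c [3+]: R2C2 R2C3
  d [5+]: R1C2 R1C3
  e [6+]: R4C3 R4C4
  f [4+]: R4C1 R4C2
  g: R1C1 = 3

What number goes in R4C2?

3

Cage g is given, so R1C1 = 3.
Cage b has product 96; hence R2C1 = 4.
Column 1 now contains 3, leaving R3C1 = 2.
Column 1 now contains 3, so R4C1 = 1.
Row 4 already has 1, so R4C2 = 3.
Column 2 already has 3, which forces R3C2 = 4.
Cage b needs product 96; hence R3C3 = 3.
Row 3 already has 3; hence R3C4 = 1.
Column 2 now contains 4, which forces R1C2 = 1.
Cage d's pair has sum 5, leaving R1C3 = 4.
1 is placed in column 4; hence R1C4 = 2.
Column 2 already has 1, which forces R2C2 = 2.
Row 2 now contains 2, which forces R2C3 = 1.
Cage a has sum 6; hence R2C4 = 3.
4 is placed in column 3, so R4C3 = 2.
2 is placed in column 4, leaving R4C4 = 4.
Filled in: 3 1 4 2 / 4 2 1 3 / 2 4 3 1 / 1 3 2 4.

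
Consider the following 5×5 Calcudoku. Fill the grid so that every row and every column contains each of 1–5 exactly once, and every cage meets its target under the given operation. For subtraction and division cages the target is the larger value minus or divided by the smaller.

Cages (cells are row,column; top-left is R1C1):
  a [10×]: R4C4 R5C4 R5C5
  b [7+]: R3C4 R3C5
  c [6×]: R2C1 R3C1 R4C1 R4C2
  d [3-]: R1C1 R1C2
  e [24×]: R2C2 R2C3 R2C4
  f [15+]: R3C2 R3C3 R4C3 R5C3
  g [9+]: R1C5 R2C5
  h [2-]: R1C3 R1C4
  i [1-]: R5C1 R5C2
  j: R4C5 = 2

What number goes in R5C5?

1

Cage c has product 6, leaving R4C2 = 1.
J is a freebie; hence R4C5 = 2.
Row 4 already has 2, which forces R4C1 = 3.
Row 4 already has 2; hence R4C4 = 5.
The 3 cells of cage a must have product 10, leaving R5C4 = 2.
The 3 cells of cage a must have product 10, which forces R5C5 = 1.
Row 4 already has 5, leaving R4C3 = 4.
The only place for 1 in row 2 is R2C1.
Column 1 already has 1, leaving R3C1 = 2.
Column 1 already has 2, which forces R1C1 = 5.
Cage d needs two cells with difference 3, so R1C2 = 2.
Row 1 already has 5, leaving R1C5 = 4.
Column 5 already has 4, leaving R2C5 = 5.
Column 5 already has 4, so R3C5 = 3.
5 is placed in column 1, so R5C1 = 4.
Cage e has product 24, leaving R2C3 = 2.
Row 3 already has 3; hence R3C2 = 5.
The 4 cells of cage f must have sum 15, so R3C3 = 1.
Row 3 already has 3, which forces R3C4 = 4.
Column 2 now contains 5, which forces R5C2 = 3.
Cage f needs sum 15; hence R5C3 = 5.
Column 3 now contains 1, leaving R1C3 = 3.
Cage h's pair has difference 2, so R1C4 = 1.
Column 2 already has 3, leaving R2C2 = 4.
Column 4 already has 4; hence R2C4 = 3.
Completed grid: 5 2 3 1 4 / 1 4 2 3 5 / 2 5 1 4 3 / 3 1 4 5 2 / 4 3 5 2 1.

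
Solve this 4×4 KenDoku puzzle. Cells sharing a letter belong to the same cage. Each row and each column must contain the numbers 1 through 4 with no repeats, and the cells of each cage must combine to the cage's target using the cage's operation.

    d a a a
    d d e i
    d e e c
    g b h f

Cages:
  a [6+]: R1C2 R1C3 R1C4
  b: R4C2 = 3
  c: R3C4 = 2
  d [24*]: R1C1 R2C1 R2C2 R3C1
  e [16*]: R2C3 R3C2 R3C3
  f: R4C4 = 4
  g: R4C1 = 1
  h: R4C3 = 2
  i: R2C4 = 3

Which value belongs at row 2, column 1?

I is a freebie, which forces R2C4 = 3.
Cage c is given, leaving R3C4 = 2.
G is a freebie, so R4C1 = 1.
Cage b is given, leaving R4C2 = 3.
H is a freebie, leaving R4C3 = 2.
Cage f is a single given cell, which forces R4C4 = 4.
Cage a has sum 6, leaving R1C2 = 2.
Cage a needs sum 6, leaving R1C3 = 3.
Column 4 now contains 2, leaving R1C4 = 1.
The 4 cells of cage d must have product 24, so R2C2 = 1.
Column 3 now contains 2, leaving R2C3 = 4.
2 is placed in row 3; hence R3C2 = 4.
The 3 cells of cage e must have product 16; hence R3C3 = 1.
3 is placed in row 1, leaving R1C1 = 4.
4 is placed in row 2; hence R2C1 = 2.
Row 3 already has 4, so R3C1 = 3.
Filled in: 4 2 3 1 / 2 1 4 3 / 3 4 1 2 / 1 3 2 4.

2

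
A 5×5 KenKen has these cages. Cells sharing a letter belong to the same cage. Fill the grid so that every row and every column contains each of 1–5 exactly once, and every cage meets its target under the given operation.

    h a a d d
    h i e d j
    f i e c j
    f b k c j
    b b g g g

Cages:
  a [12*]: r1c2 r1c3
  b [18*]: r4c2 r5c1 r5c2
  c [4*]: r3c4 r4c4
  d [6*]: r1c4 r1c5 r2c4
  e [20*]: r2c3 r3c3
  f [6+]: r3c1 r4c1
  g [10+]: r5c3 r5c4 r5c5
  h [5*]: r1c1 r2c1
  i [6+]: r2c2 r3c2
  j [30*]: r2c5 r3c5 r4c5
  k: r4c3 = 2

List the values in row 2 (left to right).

The 3 cells of cage b must have product 18, which forces r4c2 = 3.
Cage k is a single given cell, leaving r4c3 = 2.
2 is placed in row 4; hence r4c5 = 5.
Cage b needs product 18, which forces r5c1 = 3.
The 3 cells of cage b must have product 18; hence r5c2 = 2.
3 is placed in column 2, leaving r1c2 = 4.
The two cells of cage a must have product 12, which forces r1c3 = 3.
Cage d has product 6, which forces r2c4 = 3.
Row 2 now contains 3, which forces r2c5 = 2.
Column 5 now contains 2, leaving r3c5 = 3.
Cage d needs product 6, so r1c4 = 2.
Column 5 now contains 2, leaving r1c5 = 1.
Column 5 already has 1, leaving r5c5 = 4.
1 is placed in row 1; hence r1c1 = 5.
The two cells of cage h must have product 5, which forces r2c1 = 1.
1 is placed in row 2, leaving r2c2 = 5.
Row 2 now contains 5, so r2c3 = 4.
5 is placed in column 1, which forces r3c1 = 2.
5 is placed in column 2, so r3c2 = 1.
Column 3 already has 4, leaving r3c3 = 5.
Row 3 already has 1; hence r3c4 = 4.
Column 1 now contains 1, which forces r4c1 = 4.
Column 4 now contains 4, which forces r4c4 = 1.
Column 3 now contains 5; hence r5c3 = 1.
1 is placed in column 4, leaving r5c4 = 5.
Filled in: 5 4 3 2 1 / 1 5 4 3 2 / 2 1 5 4 3 / 4 3 2 1 5 / 3 2 1 5 4.

1 5 4 3 2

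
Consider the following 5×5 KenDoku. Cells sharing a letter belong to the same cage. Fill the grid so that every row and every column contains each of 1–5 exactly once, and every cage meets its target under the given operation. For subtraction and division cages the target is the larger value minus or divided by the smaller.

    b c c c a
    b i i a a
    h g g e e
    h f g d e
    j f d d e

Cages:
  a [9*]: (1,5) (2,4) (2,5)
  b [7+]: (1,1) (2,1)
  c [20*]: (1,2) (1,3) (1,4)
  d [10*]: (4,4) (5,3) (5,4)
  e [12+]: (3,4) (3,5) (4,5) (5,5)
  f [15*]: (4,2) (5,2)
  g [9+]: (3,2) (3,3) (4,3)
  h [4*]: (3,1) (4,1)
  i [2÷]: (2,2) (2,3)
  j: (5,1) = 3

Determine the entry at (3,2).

2

Cage a needs product 9, which forces (1,5) = 3.
Cage a needs product 9, leaving (2,4) = 3.
Cage a has product 9, which forces (2,5) = 1.
Cage j is given; hence (5,1) = 3.
Row 5 already has 3; hence (5,2) = 5.
The 4 cells of cage e must have sum 12, leaving (3,4) = 1.
Column 2 now contains 5, leaving (4,2) = 3.
Cage d needs product 10, which forces (4,4) = 5.
1 is placed in column 4, so (5,4) = 2.
2 is placed in row 5, which forces (5,5) = 4.
Cage c needs product 20, leaving (1,2) = 1.
Cage c needs product 20, so (1,3) = 5.
Column 4 now contains 5, so (1,4) = 4.
Row 3 now contains 1, leaving (3,1) = 4.
4 is placed in row 3, which forces (3,2) = 2.
Column 3 already has 5, leaving (3,3) = 3.
The 4 cells of cage e must have sum 12; hence (3,5) = 5.
Cage h needs two cells with product 4; hence (4,1) = 1.
4 is placed in column 5; hence (4,5) = 2.
2 is placed in row 5, leaving (5,3) = 1.
Row 1 now contains 5, leaving (1,1) = 2.
Cage b needs two cells with sum 7, leaving (2,1) = 5.
2 is placed in column 2, leaving (2,2) = 4.
Cage i's pair has quotient 2; hence (2,3) = 2.
Row 4 already has 2; hence (4,3) = 4.
Filled in: 2 1 5 4 3 / 5 4 2 3 1 / 4 2 3 1 5 / 1 3 4 5 2 / 3 5 1 2 4.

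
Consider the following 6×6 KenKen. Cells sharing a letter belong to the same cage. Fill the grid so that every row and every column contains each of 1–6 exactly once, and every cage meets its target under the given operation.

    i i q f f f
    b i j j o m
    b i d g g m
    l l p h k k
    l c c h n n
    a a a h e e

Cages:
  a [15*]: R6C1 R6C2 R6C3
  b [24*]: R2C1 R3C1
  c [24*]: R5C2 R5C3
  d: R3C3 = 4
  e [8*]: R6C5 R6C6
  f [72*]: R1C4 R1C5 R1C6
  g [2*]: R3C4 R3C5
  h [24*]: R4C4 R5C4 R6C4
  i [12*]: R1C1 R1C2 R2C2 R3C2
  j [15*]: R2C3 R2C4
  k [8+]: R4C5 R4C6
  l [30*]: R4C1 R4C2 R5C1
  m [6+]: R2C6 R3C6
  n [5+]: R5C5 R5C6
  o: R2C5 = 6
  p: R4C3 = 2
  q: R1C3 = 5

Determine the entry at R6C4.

6

Cage q is a single given cell, which forces R1C3 = 5.
Column 3 now contains 5, which forces R2C3 = 3.
Row 2 already has 3; hence R2C4 = 5.
Cage o is a single given cell, so R2C5 = 6.
D is a freebie, so R3C3 = 4.
Cage p is a single given cell; hence R4C3 = 2.
Column 3 now contains 4, leaving R5C3 = 6.
3 is placed in column 3, so R6C3 = 1.
6 is placed in row 2, leaving R2C1 = 4.
4 is placed in row 2, leaving R2C6 = 1.
4 is placed in row 3, which forces R3C1 = 6.
6 is placed in row 5, which forces R5C2 = 4.
Row 2 now contains 1, leaving R2C2 = 2.
Cage m's pair has sum 6, so R3C6 = 5.
5 is placed in column 6, so R4C6 = 3.
Column 6 now contains 3, so R5C6 = 2.
2 is placed in column 6, leaving R6C6 = 4.
Column 6 already has 4, so R1C6 = 6.
Cage l has product 30, so R4C2 = 6.
The 3 cells of cage h must have product 24; hence R4C4 = 4.
3 is placed in row 4, so R4C5 = 5.
Row 5 already has 2; hence R5C5 = 3.
Row 6 now contains 4, which forces R6C5 = 2.
Cage i needs product 12; hence R1C1 = 2.
4 is placed in column 4; hence R1C4 = 3.
3 is placed in column 5, leaving R1C5 = 4.
The two cells of cage g must have product 2, leaving R3C4 = 2.
2 is placed in column 5, so R3C5 = 1.
5 is placed in row 4, which forces R4C1 = 1.
The 3 cells of cage l must have product 30, leaving R5C1 = 5.
3 is placed in row 5, so R5C4 = 1.
5 is placed in column 1; hence R6C1 = 3.
Row 6 already has 3; hence R6C2 = 5.
Row 6 now contains 2, which forces R6C4 = 6.
Row 1 now contains 3, so R1C2 = 1.
Row 3 already has 1; hence R3C2 = 3.
Completed grid: 2 1 5 3 4 6 / 4 2 3 5 6 1 / 6 3 4 2 1 5 / 1 6 2 4 5 3 / 5 4 6 1 3 2 / 3 5 1 6 2 4.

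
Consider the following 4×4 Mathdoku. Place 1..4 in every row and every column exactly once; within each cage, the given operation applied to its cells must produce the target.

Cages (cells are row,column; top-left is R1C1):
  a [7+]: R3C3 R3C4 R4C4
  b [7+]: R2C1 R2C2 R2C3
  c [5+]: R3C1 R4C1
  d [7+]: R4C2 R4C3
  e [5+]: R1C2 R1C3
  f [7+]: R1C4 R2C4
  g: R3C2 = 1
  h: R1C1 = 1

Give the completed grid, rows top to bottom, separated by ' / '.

Cage h is given, leaving R1C1 = 1.
G is a freebie, which forces R3C2 = 1.
The 3 cells of cage b must have sum 7; hence R2C3 = 1.
In row 1, 4 can only go at R1C4, so R1C4 = 4.
Column 4 already has 4, which forces R2C4 = 3.
3 is placed in column 4, leaving R3C4 = 2.
2 is placed in column 4, so R4C4 = 1.
Row 3 already has 2; hence R3C1 = 3.
Row 3 already has 2, so R3C3 = 4.
Cage c's pair has sum 5, which forces R4C1 = 2.
Column 3 already has 4; hence R4C3 = 3.
Cage e needs two cells with sum 5, leaving R1C2 = 3.
Column 3 now contains 3; hence R1C3 = 2.
Column 1 already has 2, so R2C1 = 4.
The 3 cells of cage b must have sum 7, which forces R2C2 = 2.
3 is placed in row 4, which forces R4C2 = 4.

1 3 2 4 / 4 2 1 3 / 3 1 4 2 / 2 4 3 1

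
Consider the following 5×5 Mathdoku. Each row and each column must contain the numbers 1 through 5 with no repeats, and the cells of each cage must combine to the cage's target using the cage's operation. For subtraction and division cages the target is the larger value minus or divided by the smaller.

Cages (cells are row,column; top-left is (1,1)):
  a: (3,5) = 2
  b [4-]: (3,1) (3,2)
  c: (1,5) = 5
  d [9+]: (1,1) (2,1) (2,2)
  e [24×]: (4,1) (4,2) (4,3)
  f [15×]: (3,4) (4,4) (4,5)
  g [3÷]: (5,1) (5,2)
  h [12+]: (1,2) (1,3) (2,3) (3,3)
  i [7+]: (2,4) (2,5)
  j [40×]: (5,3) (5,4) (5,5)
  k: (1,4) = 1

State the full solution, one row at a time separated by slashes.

2 4 3 1 5 / 5 2 1 4 3 / 1 5 4 3 2 / 4 3 2 5 1 / 3 1 5 2 4

Cage k is given, which forces (1,4) = 1.
Cage c is a single given cell, leaving (1,5) = 5.
A is a freebie, so (3,5) = 2.
2 is placed in column 5, which forces (5,5) = 4.
Cage i's pair has sum 7, leaving (2,4) = 4.
Column 5 already has 4; hence (2,5) = 3.
Cage f needs product 15, so (4,5) = 1.
The only place for 4 in row 3 is (3,3).
Cage h has sum 12; hence (1,2) = 4.
Cage h has sum 12; hence (1,3) = 3.
Cage h has sum 12; hence (2,3) = 1.
Column 3 now contains 3; hence (4,3) = 2.
Column 3 now contains 2, so (5,3) = 5.
Row 5 now contains 5, which forces (5,4) = 2.
Row 1 now contains 3, leaving (1,1) = 2.
Row 2 already has 1, leaving (2,1) = 5.
The 3 cells of cage d must have sum 9; hence (2,2) = 2.
5 is placed in column 1, leaving (3,1) = 1.
1 is placed in row 3, which forces (3,2) = 5.
5 is placed in row 3; hence (3,4) = 3.
Cage e has product 24; hence (4,1) = 4.
2 is placed in row 4, which forces (4,2) = 3.
3 is placed in column 4, which forces (4,4) = 5.
Column 1 already has 1, so (5,1) = 3.
Column 2 now contains 3, leaving (5,2) = 1.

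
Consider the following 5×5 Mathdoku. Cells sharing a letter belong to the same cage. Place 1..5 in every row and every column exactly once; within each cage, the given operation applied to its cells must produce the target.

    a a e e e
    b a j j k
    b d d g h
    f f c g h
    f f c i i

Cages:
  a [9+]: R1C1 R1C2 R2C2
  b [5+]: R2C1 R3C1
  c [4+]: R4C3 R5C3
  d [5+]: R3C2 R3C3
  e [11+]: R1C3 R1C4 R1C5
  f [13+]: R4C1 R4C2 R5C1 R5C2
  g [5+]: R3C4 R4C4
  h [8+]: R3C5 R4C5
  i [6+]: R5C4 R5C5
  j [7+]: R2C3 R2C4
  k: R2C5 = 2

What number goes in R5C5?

1

Cage k is a single given cell, so R2C5 = 2.
Row 2 needs a 5, and only R2C2 is open for it.
Row 2 needs a 1, and only R2C1 is open for it.
1 is placed in column 1, which forces R1C1 = 3.
The 3 cells of cage a must have sum 9, leaving R1C2 = 1.
Cage b needs two cells with sum 5, so R3C1 = 4.
In row 3, 1 can only go at R3C4, so R3C4 = 1.
The two cells of cage g must have sum 5; hence R4C4 = 4.
Cage j needs two cells with sum 7, leaving R2C3 = 4.
Column 4 already has 4, which forces R2C4 = 3.
Cage f needs sum 13; hence R4C1 = 5.
Row 4 now contains 4, which forces R4C2 = 2.
Row 4 already has 5, which forces R4C5 = 3.
The 4 cells of cage f must have sum 13; hence R5C1 = 2.
The 4 cells of cage f must have sum 13, so R5C2 = 4.
Row 5 already has 2, which forces R5C4 = 5.
Row 5 now contains 4, which forces R5C5 = 1.
The 3 cells of cage e must have sum 11; hence R1C3 = 5.
Column 4 already has 5, which forces R1C4 = 2.
Cage e needs sum 11, which forces R1C5 = 4.
Column 2 now contains 2, which forces R3C2 = 3.
Cage d needs two cells with sum 5; hence R3C3 = 2.
3 is placed in column 5, so R3C5 = 5.
Row 4 already has 3, which forces R4C3 = 1.
1 is placed in row 5, leaving R5C3 = 3.
The full grid is 3 1 5 2 4 / 1 5 4 3 2 / 4 3 2 1 5 / 5 2 1 4 3 / 2 4 3 5 1.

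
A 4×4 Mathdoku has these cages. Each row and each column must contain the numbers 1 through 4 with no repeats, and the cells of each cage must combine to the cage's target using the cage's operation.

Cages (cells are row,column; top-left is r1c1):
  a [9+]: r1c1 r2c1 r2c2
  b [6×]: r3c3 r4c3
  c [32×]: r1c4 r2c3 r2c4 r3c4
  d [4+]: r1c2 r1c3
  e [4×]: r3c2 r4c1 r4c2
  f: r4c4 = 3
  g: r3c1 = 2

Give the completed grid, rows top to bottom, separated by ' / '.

Cage c has product 32; hence r2c3 = 4.
G is a freebie, leaving r3c1 = 2.
2 is placed in row 3, leaving r3c2 = 1.
2 is placed in row 3, so r3c3 = 3.
Row 3 now contains 1, which forces r3c4 = 4.
Column 1 already has 2, which forces r4c1 = 1.
1 is placed in column 2, which forces r4c2 = 4.
3 is placed in column 3; hence r4c3 = 2.
Cage f is a single given cell, leaving r4c4 = 3.
Cage a has sum 9; hence r1c1 = 4.
1 is placed in column 2, so r1c2 = 3.
3 is placed in column 3; hence r1c3 = 1.
Row 1 already has 1, which forces r1c4 = 2.
Column 1 now contains 1, which forces r2c1 = 3.
Cage a has sum 9, which forces r2c2 = 2.
Column 4 already has 2, which forces r2c4 = 1.

4 3 1 2 / 3 2 4 1 / 2 1 3 4 / 1 4 2 3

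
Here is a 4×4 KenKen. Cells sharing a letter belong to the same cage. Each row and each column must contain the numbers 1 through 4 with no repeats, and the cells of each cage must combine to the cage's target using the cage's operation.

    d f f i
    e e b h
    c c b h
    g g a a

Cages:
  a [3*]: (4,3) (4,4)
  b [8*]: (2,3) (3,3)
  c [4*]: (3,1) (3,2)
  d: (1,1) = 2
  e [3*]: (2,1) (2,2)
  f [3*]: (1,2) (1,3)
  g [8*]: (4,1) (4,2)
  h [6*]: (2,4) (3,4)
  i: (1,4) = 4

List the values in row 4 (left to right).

D is a freebie, leaving (1,1) = 2.
Cage i is given, so (1,4) = 4.
Column 1 already has 2, which forces (4,1) = 4.
Row 4 now contains 4, which forces (4,2) = 2.
Column 1 already has 4, so (3,1) = 1.
Cage c needs two cells with product 4, leaving (3,2) = 4.
Row 3 already has 4, leaving (3,3) = 2.
Row 3 already has 2, leaving (3,4) = 3.
Column 4 now contains 3; hence (4,4) = 1.
Column 1 now contains 1, which forces (2,1) = 3.
Cage e's pair has product 3, which forces (2,2) = 1.
Column 3 already has 2, leaving (2,3) = 4.
Column 4 now contains 3, which forces (2,4) = 2.
1 is placed in row 4, which forces (4,3) = 3.
Column 2 now contains 1, leaving (1,2) = 3.
3 is placed in column 3, so (1,3) = 1.
The full grid is 2 3 1 4 / 3 1 4 2 / 1 4 2 3 / 4 2 3 1.

4 2 3 1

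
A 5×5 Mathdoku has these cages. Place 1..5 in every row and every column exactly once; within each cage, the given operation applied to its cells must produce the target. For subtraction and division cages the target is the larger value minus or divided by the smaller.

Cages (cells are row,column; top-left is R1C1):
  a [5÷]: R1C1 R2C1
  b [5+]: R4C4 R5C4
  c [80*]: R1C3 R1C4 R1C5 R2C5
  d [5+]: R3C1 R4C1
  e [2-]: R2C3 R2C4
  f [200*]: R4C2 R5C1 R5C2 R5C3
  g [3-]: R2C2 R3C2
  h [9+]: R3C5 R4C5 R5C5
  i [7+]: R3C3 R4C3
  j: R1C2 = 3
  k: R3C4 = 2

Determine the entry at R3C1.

3

Cage j is a single given cell; hence R1C2 = 3.
Cage k is given; hence R3C4 = 2.
Cage f has product 200, so R4C2 = 5.
In row 1, 2 can only go at R1C3, so R1C3 = 2.
The 4 cells of cage c must have product 80; hence R2C5 = 2.
In row 1, 1 can only go at R1C1, so R1C1 = 1.
1 is placed in column 1, leaving R2C1 = 5.
The two cells of cage d must have sum 5, so R3C1 = 3.
Row 3 already has 3; hence R3C3 = 4.
Cage d needs two cells with sum 5, so R4C1 = 2.
Column 3 now contains 4, so R4C3 = 3.
3 is placed in row 4, leaving R4C5 = 1.
2 is placed in column 1, which forces R5C1 = 4.
4 is placed in row 5, which forces R5C2 = 2.
Column 3 now contains 4, so R5C3 = 5.
4 is placed in row 5, so R5C4 = 1.
Row 5 now contains 5, which forces R5C5 = 3.
The two cells of cage g must have difference 3, leaving R2C2 = 4.
Column 3 already has 3; hence R2C3 = 1.
Column 4 already has 1; hence R2C4 = 3.
Row 3 now contains 4, leaving R3C2 = 1.
1 is placed in column 5, so R3C5 = 5.
Row 4 already has 1, which forces R4C4 = 4.
Column 4 already has 4, leaving R1C4 = 5.
5 is placed in column 5, leaving R1C5 = 4.
The full grid is 1 3 2 5 4 / 5 4 1 3 2 / 3 1 4 2 5 / 2 5 3 4 1 / 4 2 5 1 3.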